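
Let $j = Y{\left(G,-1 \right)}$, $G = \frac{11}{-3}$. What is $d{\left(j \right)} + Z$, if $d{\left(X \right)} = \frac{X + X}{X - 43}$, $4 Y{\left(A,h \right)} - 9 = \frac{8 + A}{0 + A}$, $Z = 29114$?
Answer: $\frac{611392}{21} \approx 29114.0$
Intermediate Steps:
$G = - \frac{11}{3}$ ($G = 11 \left(- \frac{1}{3}\right) = - \frac{11}{3} \approx -3.6667$)
$Y{\left(A,h \right)} = \frac{9}{4} + \frac{8 + A}{4 A}$ ($Y{\left(A,h \right)} = \frac{9}{4} + \frac{\left(8 + A\right) \frac{1}{0 + A}}{4} = \frac{9}{4} + \frac{\left(8 + A\right) \frac{1}{A}}{4} = \frac{9}{4} + \frac{\frac{1}{A} \left(8 + A\right)}{4} = \frac{9}{4} + \frac{8 + A}{4 A}$)
$j = \frac{43}{22}$ ($j = \frac{5}{2} + \frac{2}{- \frac{11}{3}} = \frac{5}{2} + 2 \left(- \frac{3}{11}\right) = \frac{5}{2} - \frac{6}{11} = \frac{43}{22} \approx 1.9545$)
$d{\left(X \right)} = \frac{2 X}{-43 + X}$
$d{\left(j \right)} + Z = 2 \cdot \frac{43}{22} \frac{1}{-43 + \frac{43}{22}} + 29114 = 2 \cdot \frac{43}{22} \frac{1}{- \frac{903}{22}} + 29114 = 2 \cdot \frac{43}{22} \left(- \frac{22}{903}\right) + 29114 = - \frac{2}{21} + 29114 = \frac{611392}{21}$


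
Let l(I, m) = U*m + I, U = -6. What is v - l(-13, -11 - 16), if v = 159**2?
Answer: 25132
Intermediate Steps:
v = 25281
l(I, m) = I - 6*m (l(I, m) = -6*m + I = I - 6*m)
v - l(-13, -11 - 16) = 25281 - (-13 - 6*(-11 - 16)) = 25281 - (-13 - 6*(-27)) = 25281 - (-13 + 162) = 25281 - 1*149 = 25281 - 149 = 25132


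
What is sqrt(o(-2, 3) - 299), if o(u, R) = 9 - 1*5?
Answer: I*sqrt(295) ≈ 17.176*I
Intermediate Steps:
o(u, R) = 4 (o(u, R) = 9 - 5 = 4)
sqrt(o(-2, 3) - 299) = sqrt(4 - 299) = sqrt(-295) = I*sqrt(295)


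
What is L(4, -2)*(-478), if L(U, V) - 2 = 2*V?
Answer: 956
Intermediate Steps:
L(U, V) = 2 + 2*V
L(4, -2)*(-478) = (2 + 2*(-2))*(-478) = (2 - 4)*(-478) = -2*(-478) = 956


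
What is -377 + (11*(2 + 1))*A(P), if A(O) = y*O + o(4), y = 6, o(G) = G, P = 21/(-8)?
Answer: -3059/4 ≈ -764.75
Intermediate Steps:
P = -21/8 (P = 21*(-⅛) = -21/8 ≈ -2.6250)
A(O) = 4 + 6*O (A(O) = 6*O + 4 = 4 + 6*O)
-377 + (11*(2 + 1))*A(P) = -377 + (11*(2 + 1))*(4 + 6*(-21/8)) = -377 + (11*3)*(4 - 63/4) = -377 + 33*(-47/4) = -377 - 1551/4 = -3059/4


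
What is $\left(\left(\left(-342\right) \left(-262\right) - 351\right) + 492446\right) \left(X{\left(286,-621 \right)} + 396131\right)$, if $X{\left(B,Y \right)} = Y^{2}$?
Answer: $454755990628$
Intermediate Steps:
$\left(\left(\left(-342\right) \left(-262\right) - 351\right) + 492446\right) \left(X{\left(286,-621 \right)} + 396131\right) = \left(\left(\left(-342\right) \left(-262\right) - 351\right) + 492446\right) \left(\left(-621\right)^{2} + 396131\right) = \left(\left(89604 - 351\right) + 492446\right) \left(385641 + 396131\right) = \left(89253 + 492446\right) 781772 = 581699 \cdot 781772 = 454755990628$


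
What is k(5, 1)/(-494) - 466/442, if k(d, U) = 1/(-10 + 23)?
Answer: -115119/109174 ≈ -1.0545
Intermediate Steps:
k(d, U) = 1/13
k(5, 1)/(-494) - 466/442 = (1/13)/(-494) - 466/442 = (1/13)*(-1/494) - 466*1/442 = -1/6422 - 233/221 = -115119/109174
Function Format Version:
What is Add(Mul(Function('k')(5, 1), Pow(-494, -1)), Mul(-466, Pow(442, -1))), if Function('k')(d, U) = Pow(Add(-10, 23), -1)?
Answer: Rational(-115119, 109174) ≈ -1.0545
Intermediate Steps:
Function('k')(d, U) = Rational(1, 13) (Function('k')(d, U) = Pow(13, -1) = Rational(1, 13))
Add(Mul(Function('k')(5, 1), Pow(-494, -1)), Mul(-466, Pow(442, -1))) = Add(Mul(Rational(1, 13), Pow(-494, -1)), Mul(-466, Pow(442, -1))) = Add(Mul(Rational(1, 13), Rational(-1, 494)), Mul(-466, Rational(1, 442))) = Add(Rational(-1, 6422), Rational(-233, 221)) = Rational(-115119, 109174)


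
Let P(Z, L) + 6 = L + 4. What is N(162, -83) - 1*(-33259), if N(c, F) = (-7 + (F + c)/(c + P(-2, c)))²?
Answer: 3453156781/103684 ≈ 33305.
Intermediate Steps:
P(Z, L) = -2 + L (P(Z, L) = -6 + (L + 4) = -6 + (4 + L) = -2 + L)
N(c, F) = (-7 + (F + c)/(-2 + 2*c))² (N(c, F) = (-7 + (F + c)/(c + (-2 + c)))² = (-7 + (F + c)/(-2 + 2*c))²)
N(162, -83) - 1*(-33259) = (-14 - 1*(-83) + 13*162)²/(4*(-1 + 162)²) - 1*(-33259) = (¼)*(-14 + 83 + 2106)²/161² + 33259 = (¼)*(1/25921)*2175² + 33259 = (¼)*(1/25921)*4730625 + 33259 = 4730625/103684 + 33259 = 3453156781/103684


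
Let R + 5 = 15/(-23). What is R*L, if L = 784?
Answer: -101920/23 ≈ -4431.3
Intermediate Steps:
R = -130/23 (R = -5 + 15/(-23) = -5 + 15*(-1/23) = -5 - 15/23 = -130/23 ≈ -5.6522)
R*L = -130/23*784 = -101920/23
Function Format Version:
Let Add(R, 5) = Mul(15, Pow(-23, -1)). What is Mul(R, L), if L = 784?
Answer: Rational(-101920, 23) ≈ -4431.3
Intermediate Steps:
R = Rational(-130, 23) (R = Add(-5, Mul(15, Pow(-23, -1))) = Add(-5, Mul(15, Rational(-1, 23))) = Add(-5, Rational(-15, 23)) = Rational(-130, 23) ≈ -5.6522)
Mul(R, L) = Mul(Rational(-130, 23), 784) = Rational(-101920, 23)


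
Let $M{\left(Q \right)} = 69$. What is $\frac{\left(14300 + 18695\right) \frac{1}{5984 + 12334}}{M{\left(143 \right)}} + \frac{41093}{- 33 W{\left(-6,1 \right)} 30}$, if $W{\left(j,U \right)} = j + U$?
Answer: $\frac{1447291496}{173792025} \approx 8.3277$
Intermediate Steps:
$W{\left(j,U \right)} = U + j$
$\frac{\left(14300 + 18695\right) \frac{1}{5984 + 12334}}{M{\left(143 \right)}} + \frac{41093}{- 33 W{\left(-6,1 \right)} 30} = \frac{\left(14300 + 18695\right) \frac{1}{5984 + 12334}}{69} + \frac{41093}{- 33 \left(1 - 6\right) 30} = \frac{32995}{18318} \cdot \frac{1}{69} + \frac{41093}{\left(-33\right) \left(-5\right) 30} = 32995 \cdot \frac{1}{18318} \cdot \frac{1}{69} + \frac{41093}{165 \cdot 30} = \frac{32995}{18318} \cdot \frac{1}{69} + \frac{41093}{4950} = \frac{32995}{1263942} + 41093 \cdot \frac{1}{4950} = \frac{32995}{1263942} + \frac{41093}{4950} = \frac{1447291496}{173792025}$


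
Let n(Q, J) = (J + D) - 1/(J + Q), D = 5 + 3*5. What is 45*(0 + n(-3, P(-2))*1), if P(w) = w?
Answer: 819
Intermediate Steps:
D = 20 (D = 5 + 15 = 20)
n(Q, J) = 20 + J - 1/(J + Q) (n(Q, J) = (J + 20) - 1/(J + Q) = (20 + J) - 1/(J + Q) = 20 + J - 1/(J + Q))
45*(0 + n(-3, P(-2))*1) = 45*(0 + ((-1 + (-2)**2 + 20*(-2) + 20*(-3) - 2*(-3))/(-2 - 3))*1) = 45*(0 + ((-1 + 4 - 40 - 60 + 6)/(-5))*1) = 45*(0 - 1/5*(-91)*1) = 45*(0 + (91/5)*1) = 45*(0 + 91/5) = 45*(91/5) = 819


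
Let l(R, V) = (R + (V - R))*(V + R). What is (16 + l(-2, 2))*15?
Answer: 240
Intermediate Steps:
l(R, V) = V*(R + V)
(16 + l(-2, 2))*15 = (16 + 2*(-2 + 2))*15 = (16 + 2*0)*15 = (16 + 0)*15 = 16*15 = 240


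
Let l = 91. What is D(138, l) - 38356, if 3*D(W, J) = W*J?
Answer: -34170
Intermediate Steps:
D(W, J) = J*W/3 (D(W, J) = (W*J)/3 = (J*W)/3 = J*W/3)
D(138, l) - 38356 = (1/3)*91*138 - 38356 = 4186 - 38356 = -34170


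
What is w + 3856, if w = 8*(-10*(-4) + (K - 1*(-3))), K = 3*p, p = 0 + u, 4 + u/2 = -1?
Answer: 3960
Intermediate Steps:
u = -10 (u = -8 + 2*(-1) = -8 - 2 = -10)
p = -10 (p = 0 - 10 = -10)
K = -30 (K = 3*(-10) = -30)
w = 104 (w = 8*(-10*(-4) + (-30 - 1*(-3))) = 8*(40 + (-30 + 3)) = 8*(40 - 27) = 8*13 = 104)
w + 3856 = 104 + 3856 = 3960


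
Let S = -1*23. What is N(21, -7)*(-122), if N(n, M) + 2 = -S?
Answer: -2562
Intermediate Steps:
S = -23
N(n, M) = 21 (N(n, M) = -2 - 1*(-23) = -2 + 23 = 21)
N(21, -7)*(-122) = 21*(-122) = -2562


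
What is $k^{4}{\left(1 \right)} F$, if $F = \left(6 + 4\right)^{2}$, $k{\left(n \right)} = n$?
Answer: $100$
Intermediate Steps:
$F = 100$ ($F = 10^{2} = 100$)
$k^{4}{\left(1 \right)} F = 1^{4} \cdot 100 = 1 \cdot 100 = 100$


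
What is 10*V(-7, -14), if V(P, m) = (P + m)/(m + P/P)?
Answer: 210/13 ≈ 16.154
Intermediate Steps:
V(P, m) = (P + m)/(1 + m) (V(P, m) = (P + m)/(m + 1) = (P + m)/(1 + m))
10*V(-7, -14) = 10*((-7 - 14)/(1 - 14)) = 10*(-21/(-13)) = 10*(-1/13*(-21)) = 10*(21/13) = 210/13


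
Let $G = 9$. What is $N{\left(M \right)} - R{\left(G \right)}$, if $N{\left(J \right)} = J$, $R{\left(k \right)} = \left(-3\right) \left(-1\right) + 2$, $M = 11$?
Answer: $6$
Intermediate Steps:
$R{\left(k \right)} = 5$ ($R{\left(k \right)} = 3 + 2 = 5$)
$N{\left(M \right)} - R{\left(G \right)} = 11 - 5 = 6$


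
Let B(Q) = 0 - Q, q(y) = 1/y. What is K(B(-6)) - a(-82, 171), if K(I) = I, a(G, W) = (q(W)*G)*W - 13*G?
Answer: -978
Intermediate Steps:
a(G, W) = -12*G (a(G, W) = (G/W)*W - 13*G = G - 13*G = -12*G)
B(Q) = -Q
K(B(-6)) - a(-82, 171) = -1*(-6) - (-12)*(-82) = 6 - 1*984 = 6 - 984 = -978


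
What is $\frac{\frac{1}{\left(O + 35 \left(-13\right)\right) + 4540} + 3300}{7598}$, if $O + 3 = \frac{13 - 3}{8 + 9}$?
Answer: $\frac{229033217}{527331592} \approx 0.43432$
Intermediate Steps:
$O = - \frac{41}{17}$ ($O = -3 + \frac{13 - 3}{8 + 9} = -3 + \frac{10}{17} = - \frac{41}{17} \approx -2.4118$)
$\frac{\frac{1}{\left(O + 35 \left(-13\right)\right) + 4540} + 3300}{7598} = \frac{\frac{1}{\left(- \frac{41}{17} + 35 \left(-13\right)\right) + 4540} + 3300}{7598} = \left(\frac{1}{\left(- \frac{41}{17} - 455\right) + 4540} + 3300\right) \frac{1}{7598} = \left(\frac{1}{- \frac{7776}{17} + 4540} + 3300\right) \frac{1}{7598} = \left(\frac{1}{\frac{69404}{17}} + 3300\right) \frac{1}{7598} = \left(\frac{17}{69404} + 3300\right) \frac{1}{7598} = \frac{229033217}{69404} \cdot \frac{1}{7598} = \frac{229033217}{527331592}$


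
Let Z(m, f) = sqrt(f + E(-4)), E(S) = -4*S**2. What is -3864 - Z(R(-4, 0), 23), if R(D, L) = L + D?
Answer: -3864 - I*sqrt(41) ≈ -3864.0 - 6.4031*I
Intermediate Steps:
R(D, L) = D + L
Z(m, f) = sqrt(-64 + f) (Z(m, f) = sqrt(f - 4*(-4)**2) = sqrt(f - 4*16) = sqrt(f - 64) = sqrt(-64 + f))
-3864 - Z(R(-4, 0), 23) = -3864 - sqrt(-64 + 23) = -3864 - sqrt(-41) = -3864 - I*sqrt(41)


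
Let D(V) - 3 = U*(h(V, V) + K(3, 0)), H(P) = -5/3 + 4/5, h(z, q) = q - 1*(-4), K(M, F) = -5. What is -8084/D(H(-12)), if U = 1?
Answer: -121260/17 ≈ -7132.9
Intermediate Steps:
h(z, q) = 4 + q (h(z, q) = q + 4 = 4 + q)
H(P) = -13/15 (H(P) = -5*1/3 + 4*(1/5) = -5/3 + 4/5 = -13/15)
D(V) = 2 + V (D(V) = 3 + 1*((4 + V) - 5) = 3 + 1*(-1 + V) = 3 + (-1 + V) = 2 + V)
-8084/D(H(-12)) = -8084/(2 - 13/15) = -8084/17/15 = -8084*15/17 = -121260/17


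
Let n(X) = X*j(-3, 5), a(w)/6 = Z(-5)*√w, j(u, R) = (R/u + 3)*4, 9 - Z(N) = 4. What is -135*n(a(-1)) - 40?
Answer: -40 - 21600*I ≈ -40.0 - 21600.0*I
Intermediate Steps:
Z(N) = 5 (Z(N) = 9 - 1*4 = 9 - 4 = 5)
j(u, R) = 12 + 4*R/u (j(u, R) = (3 + R/u)*4 = 12 + 4*R/u)
a(w) = 30*√w (a(w) = 6*(5*√w) = 30*√w)
n(X) = 16*X/3 (n(X) = X*(12 + 4*5/(-3)) = X*(12 + 4*5*(-⅓)) = X*(12 - 20/3) = X*(16/3) = 16*X/3)
-135*n(a(-1)) - 40 = -720*30*√(-1) - 40 = -720*30*I - 40 = -21600*I - 40 = -40 - 21600*I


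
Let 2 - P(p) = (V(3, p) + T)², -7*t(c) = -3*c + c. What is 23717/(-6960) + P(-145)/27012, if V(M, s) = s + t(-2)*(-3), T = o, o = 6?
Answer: -3151546723/767681040 ≈ -4.1053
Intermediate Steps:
t(c) = 2*c/7 (t(c) = -(-3*c + c)/7 = -(-2)*c/7 = 2*c/7)
T = 6
V(M, s) = 12/7 + s (V(M, s) = s + ((2/7)*(-2))*(-3) = s - 4/7*(-3) = s + 12/7 = 12/7 + s)
P(p) = 2 - (54/7 + p)² (P(p) = 2 - ((12/7 + p) + 6)² = 2 - (54/7 + p)²)
23717/(-6960) + P(-145)/27012 = 23717/(-6960) + (2 - (54 + 7*(-145))²/49)/27012 = 23717*(-1/6960) + (2 - (54 - 1015)²/49)*(1/27012) = -23717/6960 + (2 - 1/49*(-961)²)*(1/27012) = -23717/6960 + (2 - 1/49*923521)*(1/27012) = -23717/6960 + (2 - 923521/49)*(1/27012) = -23717/6960 - 923423/49*1/27012 = -23717/6960 - 923423/1323588 = -3151546723/767681040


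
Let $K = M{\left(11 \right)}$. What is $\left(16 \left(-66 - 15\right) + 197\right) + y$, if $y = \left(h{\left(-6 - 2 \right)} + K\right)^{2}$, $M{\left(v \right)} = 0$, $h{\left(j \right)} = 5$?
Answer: $-1074$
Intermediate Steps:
$K = 0$
$y = 25$ ($y = \left(5 + 0\right)^{2} = 5^{2} = 25$)
$\left(16 \left(-66 - 15\right) + 197\right) + y = \left(16 \left(-66 - 15\right) + 197\right) + 25 = \left(16 \left(-81\right) + 197\right) + 25 = \left(-1296 + 197\right) + 25 = -1099 + 25 = -1074$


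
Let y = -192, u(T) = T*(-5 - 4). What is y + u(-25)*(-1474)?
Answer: -331842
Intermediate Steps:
u(T) = -9*T (u(T) = T*(-9) = -9*T)
y + u(-25)*(-1474) = -192 - 9*(-25)*(-1474) = -192 + 225*(-1474) = -192 - 331650 = -331842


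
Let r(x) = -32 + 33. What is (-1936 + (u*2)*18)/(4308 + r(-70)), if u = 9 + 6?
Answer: -1396/4309 ≈ -0.32397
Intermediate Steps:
r(x) = 1
u = 15
(-1936 + (u*2)*18)/(4308 + r(-70)) = (-1936 + (15*2)*18)/(4308 + 1) = (-1936 + 30*18)/4309 = (-1936 + 540)*(1/4309) = -1396*1/4309 = -1396/4309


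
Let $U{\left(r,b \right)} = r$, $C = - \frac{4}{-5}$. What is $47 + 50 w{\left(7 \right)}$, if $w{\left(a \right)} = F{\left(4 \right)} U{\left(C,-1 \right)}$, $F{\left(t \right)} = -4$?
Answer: $-113$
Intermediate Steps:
$C = \frac{4}{5}$ ($C = \left(-4\right) \left(- \frac{1}{5}\right) = \frac{4}{5} \approx 0.8$)
$w{\left(a \right)} = - \frac{16}{5}$ ($w{\left(a \right)} = \left(-4\right) \frac{4}{5} = - \frac{16}{5}$)
$47 + 50 w{\left(7 \right)} = 47 + 50 \left(- \frac{16}{5}\right) = 47 - 160 = -113$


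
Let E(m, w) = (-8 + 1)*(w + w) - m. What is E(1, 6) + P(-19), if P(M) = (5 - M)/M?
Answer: -1639/19 ≈ -86.263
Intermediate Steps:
P(M) = (5 - M)/M
E(m, w) = -m - 14*w (E(m, w) = -14*w - m = -m - 14*w)
E(1, 6) + P(-19) = (-1*1 - 14*6) + (5 - 1*(-19))/(-19) = (-1 - 84) - (5 + 19)/19 = -85 - 1/19*24 = -85 - 24/19 = -1639/19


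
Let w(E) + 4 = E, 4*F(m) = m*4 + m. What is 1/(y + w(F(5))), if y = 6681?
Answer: 4/26733 ≈ 0.00014963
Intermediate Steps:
F(m) = 5*m/4 (F(m) = (m*4 + m)/4 = (4*m + m)/4 = (5*m)/4 = 5*m/4)
w(E) = -4 + E
1/(y + w(F(5))) = 1/(6681 + (-4 + (5/4)*5)) = 1/(6681 + (-4 + 25/4)) = 1/(6681 + 9/4) = 1/(26733/4) = 4/26733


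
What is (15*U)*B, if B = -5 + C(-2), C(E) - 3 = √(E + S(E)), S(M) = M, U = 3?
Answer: -90 + 90*I ≈ -90.0 + 90.0*I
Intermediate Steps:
C(E) = 3 + √2*√E (C(E) = 3 + √(E + E) = 3 + √(2*E) = 3 + √2*√E)
B = -2 + 2*I (B = -5 + (3 + √2*√(-2)) = -5 + (3 + √2*(I*√2)) = -5 + (3 + 2*I) = -2 + 2*I ≈ -2.0 + 2.0*I)
(15*U)*B = (15*3)*(-2 + 2*I) = 45*(-2 + 2*I) = -90 + 90*I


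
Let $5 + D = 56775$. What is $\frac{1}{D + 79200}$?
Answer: $\frac{1}{135970} \approx 7.3546 \cdot 10^{-6}$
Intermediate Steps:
$D = 56770$ ($D = -5 + 56775 = 56770$)
$\frac{1}{D + 79200} = \frac{1}{56770 + 79200} = \frac{1}{135970}$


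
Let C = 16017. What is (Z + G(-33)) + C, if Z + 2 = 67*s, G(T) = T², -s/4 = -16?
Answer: 21392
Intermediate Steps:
s = 64 (s = -4*(-16) = 64)
Z = 4286 (Z = -2 + 67*64 = -2 + 4288 = 4286)
(Z + G(-33)) + C = (4286 + (-33)²) + 16017 = (4286 + 1089) + 16017 = 5375 + 16017 = 21392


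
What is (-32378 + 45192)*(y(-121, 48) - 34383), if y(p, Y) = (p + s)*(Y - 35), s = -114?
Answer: -479730532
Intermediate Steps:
y(p, Y) = (-114 + p)*(-35 + Y) (y(p, Y) = (p - 114)*(Y - 35) = (-114 + p)*(-35 + Y))
(-32378 + 45192)*(y(-121, 48) - 34383) = (-32378 + 45192)*((3990 - 114*48 - 35*(-121) + 48*(-121)) - 34383) = 12814*((3990 - 5472 + 4235 - 5808) - 34383) = 12814*(-3055 - 34383) = 12814*(-37438) = -479730532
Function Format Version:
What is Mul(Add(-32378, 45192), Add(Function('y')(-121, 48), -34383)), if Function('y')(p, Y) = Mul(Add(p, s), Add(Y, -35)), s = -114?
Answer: -479730532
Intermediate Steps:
Function('y')(p, Y) = Mul(Add(-114, p), Add(-35, Y)) (Function('y')(p, Y) = Mul(Add(p, -114), Add(Y, -35)) = Mul(Add(-114, p), Add(-35, Y)))
Mul(Add(-32378, 45192), Add(Function('y')(-121, 48), -34383)) = Mul(Add(-32378, 45192), Add(Add(3990, Mul(-114, 48), Mul(-35, -121), Mul(48, -121)), -34383)) = Mul(12814, Add(Add(3990, -5472, 4235, -5808), -34383)) = Mul(12814, Add(-3055, -34383)) = Mul(12814, -37438) = -479730532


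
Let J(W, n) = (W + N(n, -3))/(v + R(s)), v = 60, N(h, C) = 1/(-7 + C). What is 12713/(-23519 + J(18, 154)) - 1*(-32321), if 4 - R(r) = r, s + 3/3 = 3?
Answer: 471284043861/14581601 ≈ 32320.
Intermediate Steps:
s = 2 (s = -1 + 3 = 2)
R(r) = 4 - r
J(W, n) = -1/620 + W/62 (J(W, n) = (W + 1/(-7 - 3))/(60 + (4 - 1*2)) = (W + 1/(-10))/(60 + (4 - 2)) = (W - 1/10)/(60 + 2) = (-1/10 + W)/62 = (-1/10 + W)*(1/62) = -1/620 + W/62)
12713/(-23519 + J(18, 154)) - 1*(-32321) = 12713/(-23519 + (-1/620 + (1/62)*18)) - 1*(-32321) = 12713/(-23519 + (-1/620 + 9/31)) + 32321 = 12713/(-23519 + 179/620) + 32321 = 12713/(-14581601/620) + 32321 = 12713*(-620/14581601) + 32321 = -7882060/14581601 + 32321 = 471284043861/14581601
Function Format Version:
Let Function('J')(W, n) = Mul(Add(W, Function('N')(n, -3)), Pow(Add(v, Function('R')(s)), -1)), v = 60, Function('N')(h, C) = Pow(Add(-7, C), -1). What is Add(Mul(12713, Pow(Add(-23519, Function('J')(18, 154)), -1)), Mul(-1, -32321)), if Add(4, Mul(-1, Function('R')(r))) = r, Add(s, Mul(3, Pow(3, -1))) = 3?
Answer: Rational(471284043861, 14581601) ≈ 32320.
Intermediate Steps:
s = 2 (s = Add(-1, 3) = 2)
Function('R')(r) = Add(4, Mul(-1, r))
Function('J')(W, n) = Add(Rational(-1, 620), Mul(Rational(1, 62), W)) (Function('J')(W, n) = Mul(Add(W, Pow(Add(-7, -3), -1)), Pow(Add(60, Add(4, Mul(-1, 2))), -1)) = Mul(Add(W, Pow(-10, -1)), Pow(Add(60, Add(4, -2)), -1)) = Mul(Add(W, Rational(-1, 10)), Pow(Add(60, 2), -1)) = Mul(Add(Rational(-1, 10), W), Pow(62, -1)) = Mul(Add(Rational(-1, 10), W), Rational(1, 62)) = Add(Rational(-1, 620), Mul(Rational(1, 62), W)))
Add(Mul(12713, Pow(Add(-23519, Function('J')(18, 154)), -1)), Mul(-1, -32321)) = Add(Mul(12713, Pow(Add(-23519, Add(Rational(-1, 620), Mul(Rational(1, 62), 18))), -1)), Mul(-1, -32321)) = Add(Mul(12713, Pow(Add(-23519, Add(Rational(-1, 620), Rational(9, 31))), -1)), 32321) = Add(Mul(12713, Pow(Add(-23519, Rational(179, 620)), -1)), 32321) = Add(Mul(12713, Pow(Rational(-14581601, 620), -1)), 32321) = Add(Mul(12713, Rational(-620, 14581601)), 32321) = Add(Rational(-7882060, 14581601), 32321) = Rational(471284043861, 14581601)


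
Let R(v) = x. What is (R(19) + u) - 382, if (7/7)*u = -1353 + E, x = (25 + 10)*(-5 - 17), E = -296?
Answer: -2801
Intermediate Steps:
x = -770 (x = 35*(-22) = -770)
R(v) = -770
u = -1649 (u = -1353 - 296 = -1649)
(R(19) + u) - 382 = (-770 - 1649) - 382 = -2419 - 382 = -2801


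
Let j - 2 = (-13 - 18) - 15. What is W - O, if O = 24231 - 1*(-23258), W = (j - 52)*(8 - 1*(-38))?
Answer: -51905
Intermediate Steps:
j = -44 (j = 2 + ((-13 - 18) - 15) = 2 + (-31 - 15) = 2 - 46 = -44)
W = -4416 (W = (-44 - 52)*(8 - 1*(-38)) = -96*(8 + 38) = -96*46 = -4416)
O = 47489 (O = 24231 + 23258 = 47489)
W - O = -4416 - 1*47489 = -4416 - 47489 = -51905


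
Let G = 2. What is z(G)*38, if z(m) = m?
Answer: 76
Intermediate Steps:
z(G)*38 = 2*38 = 76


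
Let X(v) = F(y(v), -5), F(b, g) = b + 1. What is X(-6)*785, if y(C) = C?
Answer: -3925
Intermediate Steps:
F(b, g) = 1 + b
X(v) = 1 + v
X(-6)*785 = (1 - 6)*785 = -5*785 = -3925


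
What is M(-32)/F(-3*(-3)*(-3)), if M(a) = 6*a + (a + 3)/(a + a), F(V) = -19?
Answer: 12259/1216 ≈ 10.081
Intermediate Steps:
M(a) = 6*a + (3 + a)/(2*a) (M(a) = 6*a + (3 + a)/((2*a)) = 6*a + (3 + a)*(1/(2*a)) = 6*a + (3 + a)/(2*a))
M(-32)/F(-3*(-3)*(-3)) = ((½)*(3 - 32*(1 + 12*(-32)))/(-32))/(-19) = ((½)*(-1/32)*(3 - 32*(1 - 384)))*(-1/19) = ((½)*(-1/32)*(3 - 32*(-383)))*(-1/19) = ((½)*(-1/32)*(3 + 12256))*(-1/19) = ((½)*(-1/32)*12259)*(-1/19) = -12259/64*(-1/19) = 12259/1216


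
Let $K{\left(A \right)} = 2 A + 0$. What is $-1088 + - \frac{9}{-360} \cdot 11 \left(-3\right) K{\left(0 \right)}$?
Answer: $-1088$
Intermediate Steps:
$K{\left(A \right)} = 2 A$
$-1088 + - \frac{9}{-360} \cdot 11 \left(-3\right) K{\left(0 \right)} = -1088 + - \frac{9}{-360} \cdot 11 \left(-3\right) 2 \cdot 0 = -1088 + \left(-9\right) \left(- \frac{1}{360}\right) \left(\left(-33\right) 0\right) = -1088 + \frac{1}{40} \cdot 0 = -1088 + 0 = -1088$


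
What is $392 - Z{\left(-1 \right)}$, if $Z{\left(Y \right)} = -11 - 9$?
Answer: $412$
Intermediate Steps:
$Z{\left(Y \right)} = -20$
$392 - Z{\left(-1 \right)} = 392 - -20 = 392 + 20 = 412$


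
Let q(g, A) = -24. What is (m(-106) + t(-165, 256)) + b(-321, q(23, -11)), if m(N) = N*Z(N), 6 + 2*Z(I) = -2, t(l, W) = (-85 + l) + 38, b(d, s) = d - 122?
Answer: -231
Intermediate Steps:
b(d, s) = -122 + d
t(l, W) = -47 + l
Z(I) = -4 (Z(I) = -3 + (½)*(-2) = -3 - 1 = -4)
m(N) = -4*N (m(N) = N*(-4) = -4*N)
(m(-106) + t(-165, 256)) + b(-321, q(23, -11)) = (-4*(-106) + (-47 - 165)) + (-122 - 321) = (424 - 212) - 443 = 212 - 443 = -231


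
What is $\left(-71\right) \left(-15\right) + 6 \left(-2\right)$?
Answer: $1053$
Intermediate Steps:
$\left(-71\right) \left(-15\right) + 6 \left(-2\right) = 1065 - 12 = 1053$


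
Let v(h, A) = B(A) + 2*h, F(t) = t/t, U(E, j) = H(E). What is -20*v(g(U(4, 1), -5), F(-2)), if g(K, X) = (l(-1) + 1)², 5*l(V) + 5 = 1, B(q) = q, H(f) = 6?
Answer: -108/5 ≈ -21.600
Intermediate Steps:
l(V) = -⅘ (l(V) = -1 + (⅕)*1 = -1 + ⅕ = -⅘)
U(E, j) = 6
F(t) = 1
g(K, X) = 1/25 (g(K, X) = (-⅘ + 1)² = (⅕)² = 1/25)
v(h, A) = A + 2*h
-20*v(g(U(4, 1), -5), F(-2)) = -20*(1 + 2*(1/25)) = -20*(1 + 2/25) = -20*27/25 = -108/5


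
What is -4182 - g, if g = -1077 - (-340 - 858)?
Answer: -4303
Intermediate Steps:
g = 121 (g = -1077 - 1*(-1198) = -1077 + 1198 = 121)
-4182 - g = -4182 - 1*121 = -4182 - 121 = -4303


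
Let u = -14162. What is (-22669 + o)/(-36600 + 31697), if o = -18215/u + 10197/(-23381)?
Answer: 72872979039/15762036922 ≈ 4.6233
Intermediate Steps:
o = 2732767/3214774 (o = -18215/(-14162) + 10197/(-23381) = -18215*(-1/14162) + 10197*(-1/23381) = 18215/14162 - 99/227 = 2732767/3214774 ≈ 0.85007)
(-22669 + o)/(-36600 + 31697) = (-22669 + 2732767/3214774)/(-36600 + 31697) = -72872979039/3214774/(-4903) = -72872979039/3214774*(-1/4903) = 72872979039/15762036922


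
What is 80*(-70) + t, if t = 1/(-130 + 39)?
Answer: -509601/91 ≈ -5600.0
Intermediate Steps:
t = -1/91 (t = 1/(-91) = -1/91 ≈ -0.010989)
80*(-70) + t = 80*(-70) - 1/91 = -5600 - 1/91 = -509601/91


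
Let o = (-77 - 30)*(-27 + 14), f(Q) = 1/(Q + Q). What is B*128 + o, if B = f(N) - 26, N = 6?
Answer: -5779/3 ≈ -1926.3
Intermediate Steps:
f(Q) = 1/(2*Q)
o = 1391 (o = -107*(-13) = 1391)
B = -311/12 (B = (½)/6 - 26 = (½)*(⅙) - 26 = 1/12 - 26 = -311/12 ≈ -25.917)
B*128 + o = -311/12*128 + 1391 = -9952/3 + 1391 = -5779/3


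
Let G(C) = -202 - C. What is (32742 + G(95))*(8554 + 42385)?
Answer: 1652715855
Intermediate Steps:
(32742 + G(95))*(8554 + 42385) = (32742 + (-202 - 1*95))*(8554 + 42385) = (32742 + (-202 - 95))*50939 = (32742 - 297)*50939 = 32445*50939 = 1652715855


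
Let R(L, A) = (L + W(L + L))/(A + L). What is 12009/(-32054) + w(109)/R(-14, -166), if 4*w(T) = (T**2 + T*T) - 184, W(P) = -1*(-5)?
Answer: 3778834051/32054 ≈ 1.1789e+5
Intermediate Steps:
W(P) = 5
w(T) = -46 + T**2/2 (w(T) = ((T**2 + T*T) - 184)/4 = ((T**2 + T**2) - 184)/4 = (2*T**2 - 184)/4 = (-184 + 2*T**2)/4 = -46 + T**2/2)
R(L, A) = (5 + L)/(A + L) (R(L, A) = (L + 5)/(A + L) = (5 + L)/(A + L))
12009/(-32054) + w(109)/R(-14, -166) = 12009/(-32054) + (-46 + (1/2)*109**2)/(((5 - 14)/(-166 - 14))) = 12009*(-1/32054) + (-46 + (1/2)*11881)/((-9/(-180))) = -12009/32054 + (-46 + 11881/2)/((-1/180*(-9))) = -12009/32054 + 11789/(2*(1/20)) = -12009/32054 + (11789/2)*20 = -12009/32054 + 117890 = 3778834051/32054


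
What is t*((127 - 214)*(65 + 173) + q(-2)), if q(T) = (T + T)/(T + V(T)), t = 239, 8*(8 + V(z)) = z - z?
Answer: -24743192/5 ≈ -4.9486e+6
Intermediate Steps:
V(z) = -8 (V(z) = -8 + (z - z)/8 = -8 + (⅛)*0 = -8 + 0 = -8)
q(T) = 2*T/(-8 + T) (q(T) = (T + T)/(T - 8) = (2*T)/(-8 + T) = 2*T/(-8 + T))
t*((127 - 214)*(65 + 173) + q(-2)) = 239*((127 - 214)*(65 + 173) + 2*(-2)/(-8 - 2)) = 239*(-87*238 + 2*(-2)/(-10)) = 239*(-20706 + 2*(-2)*(-⅒)) = 239*(-20706 + ⅖) = 239*(-103528/5) = -24743192/5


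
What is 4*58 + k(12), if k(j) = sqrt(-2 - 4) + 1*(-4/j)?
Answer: 695/3 + I*sqrt(6) ≈ 231.67 + 2.4495*I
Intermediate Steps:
k(j) = -4/j + I*sqrt(6) (k(j) = sqrt(-6) - 4/j = I*sqrt(6) - 4/j = -4/j + I*sqrt(6))
4*58 + k(12) = 4*58 + (-4/12 + I*sqrt(6)) = 232 + (-4*1/12 + I*sqrt(6)) = 232 + (-1/3 + I*sqrt(6)) = 695/3 + I*sqrt(6)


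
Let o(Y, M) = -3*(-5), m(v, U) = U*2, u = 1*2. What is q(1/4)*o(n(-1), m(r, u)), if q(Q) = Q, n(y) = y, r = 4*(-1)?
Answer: 15/4 ≈ 3.7500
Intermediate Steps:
r = -4
u = 2
m(v, U) = 2*U
o(Y, M) = 15
q(1/4)*o(n(-1), m(r, u)) = (1/4)*15 = (1*(¼))*15 = (¼)*15 = 15/4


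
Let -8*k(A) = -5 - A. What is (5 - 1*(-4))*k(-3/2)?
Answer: 63/16 ≈ 3.9375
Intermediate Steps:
k(A) = 5/8 + A/8 (k(A) = -(-5 - A)/8 = 5/8 + A/8)
(5 - 1*(-4))*k(-3/2) = (5 - 1*(-4))*(5/8 + (-3/2)/8) = (5 + 4)*(5/8 + (-3*½)/8) = 9*(5/8 + (⅛)*(-3/2)) = 9*(5/8 - 3/16) = 9*(7/16) = 63/16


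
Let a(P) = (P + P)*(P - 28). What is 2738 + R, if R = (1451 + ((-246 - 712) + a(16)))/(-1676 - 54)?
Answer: 4736631/1730 ≈ 2737.9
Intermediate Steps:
a(P) = 2*P*(-28 + P) (a(P) = (2*P)*(-28 + P) = 2*P*(-28 + P))
R = -109/1730 (R = (1451 + ((-246 - 712) + 2*16*(-28 + 16)))/(-1676 - 54) = (1451 + (-958 + 2*16*(-12)))/(-1730) = (1451 + (-958 - 384))*(-1/1730) = (1451 - 1342)*(-1/1730) = 109*(-1/1730) = -109/1730 ≈ -0.063006)
2738 + R = 2738 - 109/1730 = 4736631/1730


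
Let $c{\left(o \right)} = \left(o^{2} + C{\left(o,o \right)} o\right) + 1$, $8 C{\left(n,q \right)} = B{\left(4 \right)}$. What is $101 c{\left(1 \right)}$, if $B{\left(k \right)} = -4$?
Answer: $\frac{303}{2} \approx 151.5$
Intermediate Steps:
$C{\left(n,q \right)} = - \frac{1}{2}$ ($C{\left(n,q \right)} = \frac{1}{8} \left(-4\right) = - \frac{1}{2}$)
$c{\left(o \right)} = 1 + o^{2} - \frac{o}{2}$ ($c{\left(o \right)} = \left(o^{2} - \frac{o}{2}\right) + 1 = 1 + o^{2} - \frac{o}{2}$)
$101 c{\left(1 \right)} = 101 \left(1 + 1^{2} - \frac{1}{2}\right) = 101 \left(1 + 1 - \frac{1}{2}\right) = 101 \cdot \frac{3}{2} = \frac{303}{2}$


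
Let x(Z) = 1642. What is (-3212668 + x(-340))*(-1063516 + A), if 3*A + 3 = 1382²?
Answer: 1370708864434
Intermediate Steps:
A = 1909921/3 (A = -1 + (⅓)*1382² = -1 + (⅓)*1909924 = -1 + 1909924/3 = 1909921/3 ≈ 6.3664e+5)
(-3212668 + x(-340))*(-1063516 + A) = (-3212668 + 1642)*(-1063516 + 1909921/3) = -3211026*(-1280627/3) = 1370708864434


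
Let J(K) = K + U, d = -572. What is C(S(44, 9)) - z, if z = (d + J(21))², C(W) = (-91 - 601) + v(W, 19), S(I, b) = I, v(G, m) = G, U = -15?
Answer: -321004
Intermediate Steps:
J(K) = -15 + K (J(K) = K - 15 = -15 + K)
C(W) = -692 + W (C(W) = (-91 - 601) + W = -692 + W)
z = 320356 (z = (-572 + (-15 + 21))² = (-572 + 6)² = (-566)² = 320356)
C(S(44, 9)) - z = (-692 + 44) - 1*320356 = -648 - 320356 = -321004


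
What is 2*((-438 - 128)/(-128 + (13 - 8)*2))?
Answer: 566/59 ≈ 9.5932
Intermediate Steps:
2*((-438 - 128)/(-128 + (13 - 8)*2)) = 2*(-566/(-128 + 5*2)) = 2*(-566/(-128 + 10)) = 2*(-566/(-118)) = 2*(-566*(-1/118)) = 2*(283/59) = 566/59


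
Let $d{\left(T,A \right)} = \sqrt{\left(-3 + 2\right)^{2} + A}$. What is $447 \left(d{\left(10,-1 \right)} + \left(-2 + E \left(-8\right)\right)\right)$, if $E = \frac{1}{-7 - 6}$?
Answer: $- \frac{8046}{13} \approx -618.92$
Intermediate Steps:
$d{\left(T,A \right)} = \sqrt{1 + A}$ ($d{\left(T,A \right)} = \sqrt{\left(-1\right)^{2} + A} = \sqrt{1 + A}$)
$E = - \frac{1}{13}$ ($E = \frac{1}{-13} = - \frac{1}{13} \approx -0.076923$)
$447 \left(d{\left(10,-1 \right)} + \left(-2 + E \left(-8\right)\right)\right) = 447 \left(\sqrt{1 - 1} - \frac{18}{13}\right) = 447 \left(\sqrt{0} + \left(-2 + \frac{8}{13}\right)\right) = 447 \left(0 - \frac{18}{13}\right) = 447 \left(- \frac{18}{13}\right) = - \frac{8046}{13}$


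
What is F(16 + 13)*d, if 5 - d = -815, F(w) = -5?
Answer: -4100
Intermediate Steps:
d = 820 (d = 5 - 1*(-815) = 5 + 815 = 820)
F(16 + 13)*d = -5*820 = -4100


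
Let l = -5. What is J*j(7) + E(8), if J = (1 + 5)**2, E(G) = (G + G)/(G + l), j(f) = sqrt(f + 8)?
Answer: 16/3 + 36*sqrt(15) ≈ 144.76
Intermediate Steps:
j(f) = sqrt(8 + f)
E(G) = 2*G/(-5 + G) (E(G) = (G + G)/(G - 5) = (2*G)/(-5 + G) = 2*G/(-5 + G))
J = 36 (J = 6**2 = 36)
J*j(7) + E(8) = 36*sqrt(8 + 7) + 2*8/(-5 + 8) = 36*sqrt(15) + 2*8/3 = 36*sqrt(15) + 2*8*(1/3) = 36*sqrt(15) + 16/3 = 16/3 + 36*sqrt(15)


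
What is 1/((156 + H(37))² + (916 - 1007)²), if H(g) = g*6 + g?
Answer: 1/180506 ≈ 5.5400e-6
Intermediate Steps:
H(g) = 7*g (H(g) = 6*g + g = 7*g)
1/((156 + H(37))² + (916 - 1007)²) = 1/((156 + 7*37)² + (916 - 1007)²) = 1/((156 + 259)² + (-91)²) = 1/(415² + 8281) = 1/(172225 + 8281) = 1/180506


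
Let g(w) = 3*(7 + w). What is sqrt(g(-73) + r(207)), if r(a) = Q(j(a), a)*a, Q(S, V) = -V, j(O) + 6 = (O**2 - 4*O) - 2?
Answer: 3*I*sqrt(4783) ≈ 207.48*I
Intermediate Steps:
j(O) = -8 + O**2 - 4*O (j(O) = -6 + ((O**2 - 4*O) - 2) = -6 + (-2 + O**2 - 4*O) = -8 + O**2 - 4*O)
g(w) = 21 + 3*w
r(a) = -a**2 (r(a) = (-a)*a = -a**2)
sqrt(g(-73) + r(207)) = sqrt((21 + 3*(-73)) - 1*207**2) = sqrt((21 - 219) - 1*42849) = sqrt(-198 - 42849) = sqrt(-43047) = 3*I*sqrt(4783)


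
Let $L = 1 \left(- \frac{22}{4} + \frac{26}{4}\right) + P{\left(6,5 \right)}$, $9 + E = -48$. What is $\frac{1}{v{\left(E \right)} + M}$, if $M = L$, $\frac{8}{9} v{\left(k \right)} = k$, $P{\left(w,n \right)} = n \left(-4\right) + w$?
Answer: $- \frac{8}{617} \approx -0.012966$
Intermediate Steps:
$P{\left(w,n \right)} = w - 4 n$ ($P{\left(w,n \right)} = - 4 n + w = w - 4 n$)
$E = -57$ ($E = -9 - 48 = -57$)
$v{\left(k \right)} = \frac{9 k}{8}$
$L = -13$ ($L = 1 \left(- \frac{22}{4} + \frac{26}{4}\right) + \left(6 - 20\right) = 1 \left(\left(-22\right) \frac{1}{4} + 26 \cdot \frac{1}{4}\right) + \left(6 - 20\right) = 1 \left(- \frac{11}{2} + \frac{13}{2}\right) - 14 = 1 \cdot 1 - 14 = 1 - 14 = -13$)
$M = -13$
$\frac{1}{v{\left(E \right)} + M} = \frac{1}{\frac{9}{8} \left(-57\right) - 13} = \frac{1}{- \frac{513}{8} - 13} = \frac{1}{- \frac{617}{8}} = - \frac{8}{617}$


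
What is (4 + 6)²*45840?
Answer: 4584000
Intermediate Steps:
(4 + 6)²*45840 = 10²*45840 = 100*45840 = 4584000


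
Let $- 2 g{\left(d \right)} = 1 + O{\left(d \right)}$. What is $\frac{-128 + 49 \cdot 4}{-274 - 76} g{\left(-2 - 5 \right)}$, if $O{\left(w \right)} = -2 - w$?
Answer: $\frac{102}{175} \approx 0.58286$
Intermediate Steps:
$g{\left(d \right)} = \frac{1}{2} + \frac{d}{2}$ ($g{\left(d \right)} = - \frac{1 - \left(2 + d\right)}{2} = - \frac{-1 - d}{2} = \frac{1}{2} + \frac{d}{2}$)
$\frac{-128 + 49 \cdot 4}{-274 - 76} g{\left(-2 - 5 \right)} = \frac{-128 + 49 \cdot 4}{-274 - 76} \left(\frac{1}{2} + \frac{-2 - 5}{2}\right) = \frac{-128 + 196}{-350} \left(\frac{1}{2} + \frac{-2 - 5}{2}\right) = 68 \left(- \frac{1}{350}\right) \left(\frac{1}{2} + \frac{1}{2} \left(-7\right)\right) = - \frac{34 \left(\frac{1}{2} - \frac{7}{2}\right)}{175} = \left(- \frac{34}{175}\right) \left(-3\right) = \frac{102}{175}$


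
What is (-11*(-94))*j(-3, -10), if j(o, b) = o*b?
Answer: 31020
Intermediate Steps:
j(o, b) = b*o
(-11*(-94))*j(-3, -10) = (-11*(-94))*(-10*(-3)) = 1034*30 = 31020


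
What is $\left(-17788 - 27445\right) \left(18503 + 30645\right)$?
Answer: $-2223111484$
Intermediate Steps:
$\left(-17788 - 27445\right) \left(18503 + 30645\right) = \left(-45233\right) 49148 = -2223111484$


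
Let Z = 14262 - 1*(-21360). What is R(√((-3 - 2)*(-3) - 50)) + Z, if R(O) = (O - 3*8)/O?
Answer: 35623 + 24*I*√35/35 ≈ 35623.0 + 4.0567*I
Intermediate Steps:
Z = 35622 (Z = 14262 + 21360 = 35622)
R(O) = (-24 + O)/O (R(O) = (O - 24)/O = (-24 + O)/O)
R(√((-3 - 2)*(-3) - 50)) + Z = (-24 + √((-3 - 2)*(-3) - 50))/(√((-3 - 2)*(-3) - 50)) + 35622 = (-24 + √(-5*(-3) - 50))/(√(-5*(-3) - 50)) + 35622 = (-24 + √(15 - 50))/(√(15 - 50)) + 35622 = (-24 + √(-35))/(√(-35)) + 35622 = (-24 + I*√35)/((I*√35)) + 35622 = (-I*√35/35)*(-24 + I*√35) + 35622 = -I*√35*(-24 + I*√35)/35 + 35622 = 35622 - I*√35*(-24 + I*√35)/35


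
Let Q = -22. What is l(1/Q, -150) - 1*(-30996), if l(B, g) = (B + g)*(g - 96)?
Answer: 746979/11 ≈ 67907.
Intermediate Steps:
l(B, g) = (-96 + g)*(B + g) (l(B, g) = (B + g)*(-96 + g) = (-96 + g)*(B + g))
l(1/Q, -150) - 1*(-30996) = ((-150)² - 96/(-22) - 96*(-150) - 150/(-22)) - 1*(-30996) = (22500 - 96*(-1/22) + 14400 - 1/22*(-150)) + 30996 = (22500 + 48/11 + 14400 + 75/11) + 30996 = 406023/11 + 30996 = 746979/11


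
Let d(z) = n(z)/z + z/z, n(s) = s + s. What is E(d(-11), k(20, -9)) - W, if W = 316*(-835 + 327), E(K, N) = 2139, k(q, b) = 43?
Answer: 162667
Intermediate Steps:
n(s) = 2*s
d(z) = 3 (d(z) = (2*z)/z + z/z = 2 + 1 = 3)
W = -160528 (W = 316*(-508) = -160528)
E(d(-11), k(20, -9)) - W = 2139 - 1*(-160528) = 2139 + 160528 = 162667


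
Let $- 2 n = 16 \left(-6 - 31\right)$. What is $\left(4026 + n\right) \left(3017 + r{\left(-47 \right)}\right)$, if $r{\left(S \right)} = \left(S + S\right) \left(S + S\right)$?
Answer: $51228666$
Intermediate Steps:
$r{\left(S \right)} = 4 S^{2}$ ($r{\left(S \right)} = 2 S 2 S = 4 S^{2}$)
$n = 296$ ($n = - \frac{16 \left(-6 - 31\right)}{2} = - \frac{16 \left(-37\right)}{2} = \left(- \frac{1}{2}\right) \left(-592\right) = 296$)
$\left(4026 + n\right) \left(3017 + r{\left(-47 \right)}\right) = \left(4026 + 296\right) \left(3017 + 4 \left(-47\right)^{2}\right) = 4322 \left(3017 + 4 \cdot 2209\right) = 4322 \left(3017 + 8836\right) = 4322 \cdot 11853 = 51228666$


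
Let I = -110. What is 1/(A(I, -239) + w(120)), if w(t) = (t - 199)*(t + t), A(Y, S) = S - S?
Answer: -1/18960 ≈ -5.2743e-5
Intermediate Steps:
A(Y, S) = 0
w(t) = 2*t*(-199 + t) (w(t) = (-199 + t)*(2*t) = 2*t*(-199 + t))
1/(A(I, -239) + w(120)) = 1/(0 + 2*120*(-199 + 120)) = 1/(0 + 2*120*(-79)) = 1/(0 - 18960) = 1/(-18960) = -1/18960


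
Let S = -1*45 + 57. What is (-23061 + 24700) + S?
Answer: 1651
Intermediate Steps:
S = 12 (S = -45 + 57 = 12)
(-23061 + 24700) + S = (-23061 + 24700) + 12 = 1639 + 12 = 1651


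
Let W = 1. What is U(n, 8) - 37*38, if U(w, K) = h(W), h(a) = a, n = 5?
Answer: -1405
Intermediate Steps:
U(w, K) = 1
U(n, 8) - 37*38 = 1 - 37*38 = 1 - 1406 = -1405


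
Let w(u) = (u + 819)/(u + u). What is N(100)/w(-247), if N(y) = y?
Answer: -950/11 ≈ -86.364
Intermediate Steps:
w(u) = (819 + u)/(2*u) (w(u) = (819 + u)/((2*u)) = (819 + u)*(1/(2*u)) = (819 + u)/(2*u))
N(100)/w(-247) = 100/(((½)*(819 - 247)/(-247))) = 100/(((½)*(-1/247)*572)) = 100/(-22/19) = 100*(-19/22) = -950/11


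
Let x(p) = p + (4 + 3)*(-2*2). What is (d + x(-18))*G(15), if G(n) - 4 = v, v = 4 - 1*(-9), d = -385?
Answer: -7327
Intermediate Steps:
v = 13 (v = 4 + 9 = 13)
G(n) = 17 (G(n) = 4 + 13 = 17)
x(p) = -28 + p (x(p) = p + 7*(-4) = p - 28 = -28 + p)
(d + x(-18))*G(15) = (-385 + (-28 - 18))*17 = (-385 - 46)*17 = -431*17 = -7327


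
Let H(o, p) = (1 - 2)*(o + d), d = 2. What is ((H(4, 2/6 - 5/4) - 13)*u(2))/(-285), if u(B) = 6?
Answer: 2/5 ≈ 0.40000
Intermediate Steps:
H(o, p) = -2 - o (H(o, p) = (1 - 2)*(o + 2) = -(2 + o) = -2 - o)
((H(4, 2/6 - 5/4) - 13)*u(2))/(-285) = (((-2 - 1*4) - 13)*6)/(-285) = (((-2 - 4) - 13)*6)*(-1/285) = ((-6 - 13)*6)*(-1/285) = -19*6*(-1/285) = -114*(-1/285) = 2/5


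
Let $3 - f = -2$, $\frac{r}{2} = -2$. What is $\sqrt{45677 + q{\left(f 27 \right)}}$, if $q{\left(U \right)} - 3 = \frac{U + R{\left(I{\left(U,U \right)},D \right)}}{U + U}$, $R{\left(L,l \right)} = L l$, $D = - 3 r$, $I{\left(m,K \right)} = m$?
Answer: $\frac{\sqrt{182746}}{2} \approx 213.74$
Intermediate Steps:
$r = -4$ ($r = 2 \left(-2\right) = -4$)
$f = 5$ ($f = 3 - -2 = 3 + 2 = 5$)
$D = 12$ ($D = \left(-3\right) \left(-4\right) = 12$)
$q{\left(U \right)} = \frac{19}{2}$ ($q{\left(U \right)} = 3 + \frac{U + U 12}{U + U} = 3 + \frac{U + 12 U}{2 U} = 3 + 13 U \frac{1}{2 U} = 3 + \frac{13}{2} = \frac{19}{2}$)
$\sqrt{45677 + q{\left(f 27 \right)}} = \sqrt{45677 + \frac{19}{2}} = \sqrt{\frac{91373}{2}} = \frac{\sqrt{182746}}{2}$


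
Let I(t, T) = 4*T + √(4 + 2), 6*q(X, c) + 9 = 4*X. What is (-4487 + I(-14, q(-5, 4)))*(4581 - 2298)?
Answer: -10287959 + 2283*√6 ≈ -1.0282e+7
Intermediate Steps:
q(X, c) = -3/2 + 2*X/3 (q(X, c) = -3/2 + (4*X)/6 = -3/2 + 2*X/3)
I(t, T) = √6 + 4*T (I(t, T) = 4*T + √6 = √6 + 4*T)
(-4487 + I(-14, q(-5, 4)))*(4581 - 2298) = (-4487 + (√6 + 4*(-3/2 + (⅔)*(-5))))*(4581 - 2298) = (-4487 + (√6 + 4*(-3/2 - 10/3)))*2283 = (-4487 + (√6 + 4*(-29/6)))*2283 = (-4487 + (√6 - 58/3))*2283 = (-4487 + (-58/3 + √6))*2283 = (-13519/3 + √6)*2283 = -10287959 + 2283*√6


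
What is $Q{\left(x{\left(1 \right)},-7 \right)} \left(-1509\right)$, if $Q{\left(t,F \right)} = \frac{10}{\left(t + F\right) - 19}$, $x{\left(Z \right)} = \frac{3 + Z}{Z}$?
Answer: $\frac{7545}{11} \approx 685.91$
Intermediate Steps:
$x{\left(Z \right)} = \frac{3 + Z}{Z}$
$Q{\left(t,F \right)} = \frac{10}{-19 + F + t}$ ($Q{\left(t,F \right)} = \frac{10}{\left(F + t\right) - 19} = \frac{10}{-19 + F + t}$)
$Q{\left(x{\left(1 \right)},-7 \right)} \left(-1509\right) = \frac{10}{-19 - 7 + \frac{3 + 1}{1}} \left(-1509\right) = \frac{10}{-19 - 7 + 1 \cdot 4} \left(-1509\right) = \frac{10}{-19 - 7 + 4} \left(-1509\right) = \frac{10}{-22} \left(-1509\right) = 10 \left(- \frac{1}{22}\right) \left(-1509\right) = \left(- \frac{5}{11}\right) \left(-1509\right) = \frac{7545}{11}$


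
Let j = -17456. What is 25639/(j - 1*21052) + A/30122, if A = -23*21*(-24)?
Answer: -162956611/579968988 ≈ -0.28097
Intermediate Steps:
A = 11592 (A = -483*(-24) = 11592)
25639/(j - 1*21052) + A/30122 = 25639/(-17456 - 1*21052) + 11592/30122 = 25639/(-17456 - 21052) + 11592*(1/30122) = 25639/(-38508) + 5796/15061 = 25639*(-1/38508) + 5796/15061 = -25639/38508 + 5796/15061 = -162956611/579968988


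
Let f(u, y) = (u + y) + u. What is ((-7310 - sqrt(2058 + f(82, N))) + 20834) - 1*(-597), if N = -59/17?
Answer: 14121 - sqrt(641155)/17 ≈ 14074.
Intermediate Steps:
N = -59/17 (N = -59*1/17 = -59/17 ≈ -3.4706)
f(u, y) = y + 2*u
((-7310 - sqrt(2058 + f(82, N))) + 20834) - 1*(-597) = ((-7310 - sqrt(2058 + (-59/17 + 2*82))) + 20834) - 1*(-597) = ((-7310 - sqrt(2058 + (-59/17 + 164))) + 20834) + 597 = ((-7310 - sqrt(2058 + 2729/17)) + 20834) + 597 = ((-7310 - sqrt(37715/17)) + 20834) + 597 = ((-7310 - sqrt(641155)/17) + 20834) + 597 = (13524 - sqrt(641155)/17) + 597 = 14121 - sqrt(641155)/17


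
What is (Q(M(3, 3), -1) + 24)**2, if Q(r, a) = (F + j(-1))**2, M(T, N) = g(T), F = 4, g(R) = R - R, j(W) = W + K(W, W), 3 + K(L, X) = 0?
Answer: 576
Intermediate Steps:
K(L, X) = -3 (K(L, X) = -3 + 0 = -3)
j(W) = -3 + W (j(W) = W - 3 = -3 + W)
g(R) = 0
M(T, N) = 0
Q(r, a) = 0 (Q(r, a) = (4 + (-3 - 1))**2 = (4 - 4)**2 = 0**2 = 0)
(Q(M(3, 3), -1) + 24)**2 = (0 + 24)**2 = 24**2 = 576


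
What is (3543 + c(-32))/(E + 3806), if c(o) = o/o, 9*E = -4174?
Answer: 3987/3760 ≈ 1.0604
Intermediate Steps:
E = -4174/9 (E = (⅑)*(-4174) = -4174/9 ≈ -463.78)
c(o) = 1
(3543 + c(-32))/(E + 3806) = (3543 + 1)/(-4174/9 + 3806) = 3544/(30080/9) = 3544*(9/30080) = 3987/3760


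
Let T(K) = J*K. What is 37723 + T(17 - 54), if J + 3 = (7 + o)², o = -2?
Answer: 36909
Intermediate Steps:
J = 22 (J = -3 + (7 - 2)² = -3 + 5² = -3 + 25 = 22)
T(K) = 22*K
37723 + T(17 - 54) = 37723 + 22*(17 - 54) = 37723 + 22*(-37) = 37723 - 814 = 36909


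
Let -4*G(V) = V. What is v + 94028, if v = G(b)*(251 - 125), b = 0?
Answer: 94028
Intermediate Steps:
G(V) = -V/4
v = 0 (v = (-¼*0)*(251 - 125) = 0*126 = 0)
v + 94028 = 0 + 94028 = 94028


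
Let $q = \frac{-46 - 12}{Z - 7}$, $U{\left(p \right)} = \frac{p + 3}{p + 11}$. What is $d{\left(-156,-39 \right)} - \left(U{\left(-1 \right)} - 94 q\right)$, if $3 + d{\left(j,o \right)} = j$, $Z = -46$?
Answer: $- \frac{14928}{265} \approx -56.332$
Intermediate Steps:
$U{\left(p \right)} = \frac{3 + p}{11 + p}$
$d{\left(j,o \right)} = -3 + j$
$q = \frac{58}{53}$ ($q = \frac{-46 - 12}{-46 - 7} = - \frac{58}{-53} = \left(-58\right) \left(- \frac{1}{53}\right) = \frac{58}{53} \approx 1.0943$)
$d{\left(-156,-39 \right)} - \left(U{\left(-1 \right)} - 94 q\right) = \left(-3 - 156\right) - \left(\frac{3 - 1}{11 - 1} - \frac{5452}{53}\right) = -159 - \left(\frac{1}{10} \cdot 2 - \frac{5452}{53}\right) = -159 - \left(\frac{1}{5} - \frac{5452}{53}\right) = -159 - - \frac{27207}{265} = -159 + \frac{27207}{265} = - \frac{14928}{265}$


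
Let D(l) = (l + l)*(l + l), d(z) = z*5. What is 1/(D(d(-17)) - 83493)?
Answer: -1/54593 ≈ -1.8317e-5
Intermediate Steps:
d(z) = 5*z
D(l) = 4*l² (D(l) = (2*l)*(2*l) = 4*l²)
1/(D(d(-17)) - 83493) = 1/(4*(5*(-17))² - 83493) = 1/(4*(-85)² - 83493) = 1/(4*7225 - 83493) = 1/(28900 - 83493) = 1/(-54593) = -1/54593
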